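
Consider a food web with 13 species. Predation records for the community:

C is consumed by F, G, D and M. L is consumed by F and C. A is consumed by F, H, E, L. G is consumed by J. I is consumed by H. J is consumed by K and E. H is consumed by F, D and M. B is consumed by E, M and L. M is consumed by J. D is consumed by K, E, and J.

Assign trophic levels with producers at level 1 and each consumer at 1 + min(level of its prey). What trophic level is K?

B is a producer → level 1.
M eats B → level 2.
J eats M → level 3.
K eats J → level 4.
No prey of K is below level 3, so 4 is the minimum.

Trophic level 4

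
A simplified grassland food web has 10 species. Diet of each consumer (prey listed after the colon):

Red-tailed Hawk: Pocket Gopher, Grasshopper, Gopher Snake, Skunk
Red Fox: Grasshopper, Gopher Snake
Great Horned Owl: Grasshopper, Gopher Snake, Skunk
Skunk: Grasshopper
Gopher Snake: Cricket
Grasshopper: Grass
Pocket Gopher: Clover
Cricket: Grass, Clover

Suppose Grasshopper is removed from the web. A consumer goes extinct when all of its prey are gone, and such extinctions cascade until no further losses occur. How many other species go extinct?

1

Remove Grasshopper.
Round 1: Skunk (all prey gone) → extinct.
No further losses. Total secondary extinctions: 1.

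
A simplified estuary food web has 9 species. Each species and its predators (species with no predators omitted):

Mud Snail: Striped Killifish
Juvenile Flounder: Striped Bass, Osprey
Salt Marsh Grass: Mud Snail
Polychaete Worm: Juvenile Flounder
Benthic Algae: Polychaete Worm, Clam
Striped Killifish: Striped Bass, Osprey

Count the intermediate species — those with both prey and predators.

4

Intermediate species (has both prey and predators): Polychaete Worm, Mud Snail, Striped Killifish, Juvenile Flounder.
Count: 4.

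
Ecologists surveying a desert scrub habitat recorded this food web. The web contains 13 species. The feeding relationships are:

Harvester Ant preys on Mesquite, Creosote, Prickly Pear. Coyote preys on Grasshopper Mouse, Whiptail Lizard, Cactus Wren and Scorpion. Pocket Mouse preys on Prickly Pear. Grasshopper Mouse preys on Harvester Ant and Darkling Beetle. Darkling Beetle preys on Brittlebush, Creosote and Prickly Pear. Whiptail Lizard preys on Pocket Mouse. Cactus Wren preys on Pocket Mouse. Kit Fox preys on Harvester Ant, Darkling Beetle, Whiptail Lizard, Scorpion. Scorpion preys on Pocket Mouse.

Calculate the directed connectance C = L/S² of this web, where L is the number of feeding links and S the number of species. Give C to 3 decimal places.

The web has S = 13 species and L = 20 feeding links.
C = L / S² = 20 / 169 = 0.1183 ≈ 0.118.

C = 0.118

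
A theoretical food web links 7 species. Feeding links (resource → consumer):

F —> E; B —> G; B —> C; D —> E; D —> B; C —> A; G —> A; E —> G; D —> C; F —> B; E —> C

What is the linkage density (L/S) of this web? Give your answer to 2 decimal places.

L/S = 1.57

There are L = 11 links among S = 7 species.
L/S = 11/7 = 1.5714 ≈ 1.57.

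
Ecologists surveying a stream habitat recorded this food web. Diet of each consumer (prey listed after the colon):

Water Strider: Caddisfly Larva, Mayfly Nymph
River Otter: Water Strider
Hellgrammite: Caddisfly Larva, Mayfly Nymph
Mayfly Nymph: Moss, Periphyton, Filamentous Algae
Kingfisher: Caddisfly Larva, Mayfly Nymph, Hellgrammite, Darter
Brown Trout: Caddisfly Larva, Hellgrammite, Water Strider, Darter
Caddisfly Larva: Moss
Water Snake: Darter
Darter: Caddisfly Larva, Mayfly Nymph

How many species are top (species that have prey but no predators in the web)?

4

Top species (has prey, but nothing eats it): Water Snake, River Otter, Brown Trout, Kingfisher.
Count: 4.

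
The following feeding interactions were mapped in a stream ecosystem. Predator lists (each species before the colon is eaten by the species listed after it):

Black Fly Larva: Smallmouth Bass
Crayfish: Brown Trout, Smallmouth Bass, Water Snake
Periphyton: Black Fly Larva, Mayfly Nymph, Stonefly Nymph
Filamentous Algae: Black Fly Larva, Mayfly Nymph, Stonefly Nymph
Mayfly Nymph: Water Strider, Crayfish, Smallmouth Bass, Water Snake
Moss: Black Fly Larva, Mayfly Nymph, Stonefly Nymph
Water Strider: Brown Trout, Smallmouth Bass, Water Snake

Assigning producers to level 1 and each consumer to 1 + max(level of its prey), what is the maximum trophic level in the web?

4

Producers (level 1): Moss, Periphyton, Filamentous Algae.
Moss → Mayfly Nymph → Water Strider → Water Snake gives Water Snake level 4.
No species has a prey at level 4, so no species reaches level 5.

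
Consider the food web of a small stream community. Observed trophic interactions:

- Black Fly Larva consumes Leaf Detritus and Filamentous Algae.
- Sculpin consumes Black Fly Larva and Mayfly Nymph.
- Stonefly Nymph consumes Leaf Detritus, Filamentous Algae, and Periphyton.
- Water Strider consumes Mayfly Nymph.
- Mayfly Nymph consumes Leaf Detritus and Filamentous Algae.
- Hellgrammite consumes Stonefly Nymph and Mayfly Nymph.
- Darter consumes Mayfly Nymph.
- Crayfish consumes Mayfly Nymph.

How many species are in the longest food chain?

3 species

One longest chain: Filamentous Algae → Black Fly Larva → Sculpin.
It has 3 species and 2 links.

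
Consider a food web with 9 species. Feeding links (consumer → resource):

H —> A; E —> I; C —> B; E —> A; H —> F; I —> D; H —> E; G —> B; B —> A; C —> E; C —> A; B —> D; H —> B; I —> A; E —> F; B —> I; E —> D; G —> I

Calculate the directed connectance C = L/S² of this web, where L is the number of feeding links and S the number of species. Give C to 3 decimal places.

The web has S = 9 species and L = 18 feeding links.
C = L / S² = 18 / 81 = 0.2222 ≈ 0.222.

C = 0.222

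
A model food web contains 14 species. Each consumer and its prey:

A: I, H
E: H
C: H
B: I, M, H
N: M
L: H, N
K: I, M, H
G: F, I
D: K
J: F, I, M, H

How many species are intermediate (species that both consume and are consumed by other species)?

Intermediate species (has both prey and predators): N, K.
Count: 2.

2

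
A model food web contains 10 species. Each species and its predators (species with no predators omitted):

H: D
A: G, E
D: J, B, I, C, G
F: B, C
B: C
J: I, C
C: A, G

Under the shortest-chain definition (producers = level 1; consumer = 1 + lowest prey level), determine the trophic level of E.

Trophic level 4

F is a producer → level 1.
C eats F → level 2.
A eats C → level 3.
E eats A → level 4.
No prey of E is below level 3, so 4 is the minimum.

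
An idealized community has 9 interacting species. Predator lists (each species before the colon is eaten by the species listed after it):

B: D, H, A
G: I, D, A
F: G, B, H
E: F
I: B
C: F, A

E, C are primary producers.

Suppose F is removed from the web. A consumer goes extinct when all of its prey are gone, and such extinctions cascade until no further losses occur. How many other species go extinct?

5

Remove F.
Round 1: G (all prey gone) → extinct.
Round 2: I (all prey gone) → extinct.
Round 3: B (all prey gone) → extinct.
Round 4: D (all prey gone), H (all prey gone) → extinct.
No further losses. Total secondary extinctions: 5.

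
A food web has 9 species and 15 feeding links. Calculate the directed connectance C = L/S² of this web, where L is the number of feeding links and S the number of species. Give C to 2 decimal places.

C = 0.19

The web has S = 9 species and L = 15 feeding links.
C = L / S² = 15 / 81 = 0.1852 ≈ 0.19.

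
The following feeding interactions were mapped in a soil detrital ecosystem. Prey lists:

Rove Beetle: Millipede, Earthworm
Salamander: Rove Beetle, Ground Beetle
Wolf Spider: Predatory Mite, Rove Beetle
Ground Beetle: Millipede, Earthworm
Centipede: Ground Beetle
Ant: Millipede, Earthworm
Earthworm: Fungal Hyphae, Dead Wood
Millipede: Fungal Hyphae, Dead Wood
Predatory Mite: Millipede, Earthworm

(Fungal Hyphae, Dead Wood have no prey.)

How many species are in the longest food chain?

4 species

One longest chain: Fungal Hyphae → Millipede → Ground Beetle → Centipede.
It has 4 species and 3 links.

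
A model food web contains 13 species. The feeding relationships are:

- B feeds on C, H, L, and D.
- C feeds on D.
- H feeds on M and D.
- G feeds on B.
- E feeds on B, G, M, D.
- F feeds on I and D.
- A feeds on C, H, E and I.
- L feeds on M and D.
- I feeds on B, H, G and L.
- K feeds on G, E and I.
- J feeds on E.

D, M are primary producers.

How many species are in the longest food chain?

One longest chain: D → C → B → G → I → K.
It has 6 species and 5 links.

6 species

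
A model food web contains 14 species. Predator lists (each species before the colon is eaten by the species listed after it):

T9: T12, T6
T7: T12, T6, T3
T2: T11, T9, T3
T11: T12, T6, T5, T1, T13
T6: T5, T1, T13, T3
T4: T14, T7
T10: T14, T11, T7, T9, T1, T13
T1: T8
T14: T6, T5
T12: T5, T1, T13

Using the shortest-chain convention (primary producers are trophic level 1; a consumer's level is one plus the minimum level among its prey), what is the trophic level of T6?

Trophic level 3

T4 is a producer → level 1.
T14 eats T4 → level 2.
T6 eats T14 → level 3.
No prey of T6 is below level 2, so 3 is the minimum.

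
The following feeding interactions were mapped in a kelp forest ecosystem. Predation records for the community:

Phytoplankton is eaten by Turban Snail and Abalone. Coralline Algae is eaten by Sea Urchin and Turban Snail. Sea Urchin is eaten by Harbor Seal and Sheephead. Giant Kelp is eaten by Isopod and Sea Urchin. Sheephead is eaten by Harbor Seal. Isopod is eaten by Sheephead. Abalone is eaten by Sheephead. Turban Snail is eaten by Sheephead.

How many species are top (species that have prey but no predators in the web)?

Top species (has prey, but nothing eats it): Harbor Seal.
Count: 1.

1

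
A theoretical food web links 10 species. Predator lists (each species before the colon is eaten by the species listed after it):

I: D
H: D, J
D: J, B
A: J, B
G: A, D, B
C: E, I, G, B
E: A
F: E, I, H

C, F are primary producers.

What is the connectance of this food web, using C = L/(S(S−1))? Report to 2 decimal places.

C = 0.20

The web has S = 10 species and L = 18 feeding links.
C = L / (S(S−1)) = 18 / 90 = 0.2000 ≈ 0.20.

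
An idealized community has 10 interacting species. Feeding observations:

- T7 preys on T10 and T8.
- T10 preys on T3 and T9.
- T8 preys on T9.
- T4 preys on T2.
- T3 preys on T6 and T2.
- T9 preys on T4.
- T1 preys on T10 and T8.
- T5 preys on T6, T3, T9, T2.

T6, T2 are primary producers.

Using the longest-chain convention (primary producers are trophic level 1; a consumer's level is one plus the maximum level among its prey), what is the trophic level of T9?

T2 is a producer → level 1.
T4 eats T2 → level 2.
T9 eats T4 → level 3.

Trophic level 3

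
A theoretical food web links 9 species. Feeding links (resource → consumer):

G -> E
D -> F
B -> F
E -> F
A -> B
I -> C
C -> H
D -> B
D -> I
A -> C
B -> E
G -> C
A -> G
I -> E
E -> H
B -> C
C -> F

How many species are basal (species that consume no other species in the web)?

Basal species (no prey listed): A, D.
Count: 2.

2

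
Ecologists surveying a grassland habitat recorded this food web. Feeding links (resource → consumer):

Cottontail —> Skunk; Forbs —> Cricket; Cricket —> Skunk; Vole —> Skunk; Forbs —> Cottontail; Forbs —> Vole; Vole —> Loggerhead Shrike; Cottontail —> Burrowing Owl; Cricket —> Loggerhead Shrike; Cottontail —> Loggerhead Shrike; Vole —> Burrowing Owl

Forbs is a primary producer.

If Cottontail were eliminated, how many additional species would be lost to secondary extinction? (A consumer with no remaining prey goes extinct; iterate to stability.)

Remove Cottontail.
Every predator of it retains at least one other prey: Loggerhead Shrike still has Cricket, Vole; Skunk still has Cricket, Vole; Burrowing Owl still has Vole.
No consumer loses all prey, so no secondary extinctions occur.

0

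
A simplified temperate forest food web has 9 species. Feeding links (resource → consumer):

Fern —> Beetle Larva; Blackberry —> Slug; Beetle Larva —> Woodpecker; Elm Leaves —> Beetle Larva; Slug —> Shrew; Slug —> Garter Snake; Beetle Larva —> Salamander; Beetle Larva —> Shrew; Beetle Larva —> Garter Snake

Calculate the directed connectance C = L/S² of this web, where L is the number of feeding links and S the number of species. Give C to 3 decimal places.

C = 0.111

The web has S = 9 species and L = 9 feeding links.
C = L / S² = 9 / 81 = 0.1111 ≈ 0.111.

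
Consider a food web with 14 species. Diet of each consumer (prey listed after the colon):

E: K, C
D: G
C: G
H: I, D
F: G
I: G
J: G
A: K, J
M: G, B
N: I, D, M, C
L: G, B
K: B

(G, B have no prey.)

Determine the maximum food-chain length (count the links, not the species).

One longest chain: G → I → H.
It has 3 species and 2 links.

2 links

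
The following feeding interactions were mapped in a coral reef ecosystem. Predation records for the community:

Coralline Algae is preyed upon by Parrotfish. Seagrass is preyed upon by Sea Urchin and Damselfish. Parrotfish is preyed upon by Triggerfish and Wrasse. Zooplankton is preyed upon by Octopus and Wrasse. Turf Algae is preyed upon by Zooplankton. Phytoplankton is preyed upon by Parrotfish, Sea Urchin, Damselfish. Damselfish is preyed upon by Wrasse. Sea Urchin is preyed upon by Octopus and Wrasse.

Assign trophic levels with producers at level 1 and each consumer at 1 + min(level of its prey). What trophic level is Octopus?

Trophic level 3

Turf Algae is a producer → level 1.
Zooplankton eats Turf Algae → level 2.
Octopus eats Zooplankton → level 3.
No prey of Octopus is below level 2, so 3 is the minimum.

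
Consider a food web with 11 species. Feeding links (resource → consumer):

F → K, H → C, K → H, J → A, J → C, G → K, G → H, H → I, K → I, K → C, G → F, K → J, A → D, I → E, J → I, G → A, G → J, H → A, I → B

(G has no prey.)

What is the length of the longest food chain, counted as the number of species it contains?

6 species

One longest chain: G → F → K → H → I → E.
It has 6 species and 5 links.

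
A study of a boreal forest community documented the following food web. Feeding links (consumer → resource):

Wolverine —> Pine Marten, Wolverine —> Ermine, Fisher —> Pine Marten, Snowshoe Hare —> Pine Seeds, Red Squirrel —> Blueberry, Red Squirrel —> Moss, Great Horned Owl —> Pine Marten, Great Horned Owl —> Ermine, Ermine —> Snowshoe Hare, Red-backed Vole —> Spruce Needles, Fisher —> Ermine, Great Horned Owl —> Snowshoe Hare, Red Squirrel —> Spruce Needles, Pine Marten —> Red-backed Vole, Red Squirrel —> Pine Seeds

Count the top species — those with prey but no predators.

Top species (has prey, but nothing eats it): Red Squirrel, Wolverine, Great Horned Owl, Fisher.
Count: 4.

4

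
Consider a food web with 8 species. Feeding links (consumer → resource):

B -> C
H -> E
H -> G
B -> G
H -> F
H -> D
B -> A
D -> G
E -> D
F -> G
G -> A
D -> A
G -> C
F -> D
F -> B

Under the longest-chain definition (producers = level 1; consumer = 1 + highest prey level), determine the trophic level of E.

Trophic level 4

A is a producer → level 1.
G eats A (level 1); other prey at levels: C 1 → level 2.
D eats G (level 2); other prey at levels: A 1 → level 3.
E eats D → level 4.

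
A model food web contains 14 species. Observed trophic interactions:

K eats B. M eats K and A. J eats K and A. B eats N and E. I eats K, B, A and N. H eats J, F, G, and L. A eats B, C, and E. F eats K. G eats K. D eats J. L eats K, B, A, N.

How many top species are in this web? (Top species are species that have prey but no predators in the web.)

Top species (has prey, but nothing eats it): M, I, H, D.
Count: 4.

4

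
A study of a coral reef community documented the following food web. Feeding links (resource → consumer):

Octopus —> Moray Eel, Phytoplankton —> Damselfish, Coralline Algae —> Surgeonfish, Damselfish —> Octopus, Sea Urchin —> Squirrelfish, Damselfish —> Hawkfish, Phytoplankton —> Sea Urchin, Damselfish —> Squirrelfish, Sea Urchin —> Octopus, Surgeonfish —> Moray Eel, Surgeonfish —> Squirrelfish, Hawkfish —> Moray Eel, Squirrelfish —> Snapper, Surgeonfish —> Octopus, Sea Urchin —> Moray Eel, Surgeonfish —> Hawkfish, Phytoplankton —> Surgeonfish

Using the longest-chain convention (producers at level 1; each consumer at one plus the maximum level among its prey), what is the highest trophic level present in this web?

Producers (level 1): Coralline Algae, Phytoplankton.
Phytoplankton → Damselfish → Octopus → Moray Eel gives Moray Eel level 4.
No species has a prey at level 4, so no species reaches level 5.

4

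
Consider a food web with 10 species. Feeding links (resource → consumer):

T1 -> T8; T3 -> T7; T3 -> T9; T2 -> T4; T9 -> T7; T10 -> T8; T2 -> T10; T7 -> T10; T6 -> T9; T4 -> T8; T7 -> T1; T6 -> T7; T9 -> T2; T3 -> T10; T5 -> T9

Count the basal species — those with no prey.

Basal species (no prey listed): T6, T5, T3.
Count: 3.

3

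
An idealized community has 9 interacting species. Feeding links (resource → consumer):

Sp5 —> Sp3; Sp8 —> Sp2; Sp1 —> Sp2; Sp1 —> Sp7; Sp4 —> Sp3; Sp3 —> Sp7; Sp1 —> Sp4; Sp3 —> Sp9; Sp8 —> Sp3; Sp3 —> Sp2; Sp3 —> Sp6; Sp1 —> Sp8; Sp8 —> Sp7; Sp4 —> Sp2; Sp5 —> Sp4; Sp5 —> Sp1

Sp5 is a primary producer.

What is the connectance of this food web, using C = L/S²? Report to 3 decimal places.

C = 0.198

The web has S = 9 species and L = 16 feeding links.
C = L / S² = 16 / 81 = 0.1975 ≈ 0.198.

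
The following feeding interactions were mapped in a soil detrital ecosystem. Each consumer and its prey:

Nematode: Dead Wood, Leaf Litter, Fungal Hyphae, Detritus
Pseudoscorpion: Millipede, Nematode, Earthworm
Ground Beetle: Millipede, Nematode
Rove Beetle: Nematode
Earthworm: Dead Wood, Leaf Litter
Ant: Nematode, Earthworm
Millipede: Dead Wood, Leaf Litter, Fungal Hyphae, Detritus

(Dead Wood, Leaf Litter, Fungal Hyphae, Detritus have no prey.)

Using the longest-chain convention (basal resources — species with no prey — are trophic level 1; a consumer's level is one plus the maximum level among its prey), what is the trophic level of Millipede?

Trophic level 2

Dead Wood has no prey (basal) → level 1.
Millipede eats Dead Wood (level 1); other prey at levels: Leaf Litter 1, Fungal Hyphae 1, Detritus 1 → level 2.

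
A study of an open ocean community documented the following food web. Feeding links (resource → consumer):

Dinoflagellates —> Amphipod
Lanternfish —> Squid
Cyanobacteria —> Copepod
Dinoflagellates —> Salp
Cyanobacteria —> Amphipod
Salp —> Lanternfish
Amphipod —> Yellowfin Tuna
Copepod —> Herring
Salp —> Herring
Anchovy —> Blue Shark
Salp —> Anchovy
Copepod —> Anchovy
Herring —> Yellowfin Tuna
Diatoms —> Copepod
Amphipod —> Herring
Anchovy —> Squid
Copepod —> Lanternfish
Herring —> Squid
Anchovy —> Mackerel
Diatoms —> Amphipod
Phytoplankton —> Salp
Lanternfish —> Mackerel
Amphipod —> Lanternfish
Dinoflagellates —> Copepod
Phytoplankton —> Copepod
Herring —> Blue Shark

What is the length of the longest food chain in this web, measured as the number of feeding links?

One longest chain: Phytoplankton → Copepod → Herring → Yellowfin Tuna.
It has 4 species and 3 links.

3 links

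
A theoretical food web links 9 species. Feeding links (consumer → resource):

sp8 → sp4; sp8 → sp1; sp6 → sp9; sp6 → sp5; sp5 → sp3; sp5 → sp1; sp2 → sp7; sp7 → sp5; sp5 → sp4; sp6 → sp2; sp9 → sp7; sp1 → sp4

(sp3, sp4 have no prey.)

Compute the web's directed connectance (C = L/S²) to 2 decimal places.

C = 0.15

The web has S = 9 species and L = 12 feeding links.
C = L / S² = 12 / 81 = 0.1481 ≈ 0.15.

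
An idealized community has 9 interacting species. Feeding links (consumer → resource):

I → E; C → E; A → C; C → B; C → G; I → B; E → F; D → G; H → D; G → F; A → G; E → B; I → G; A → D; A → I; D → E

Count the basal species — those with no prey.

2

Basal species (no prey listed): F, B.
Count: 2.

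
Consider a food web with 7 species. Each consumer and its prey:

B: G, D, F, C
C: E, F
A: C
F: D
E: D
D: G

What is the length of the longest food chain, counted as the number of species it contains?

One longest chain: G → D → E → C → B.
It has 5 species and 4 links.

5 species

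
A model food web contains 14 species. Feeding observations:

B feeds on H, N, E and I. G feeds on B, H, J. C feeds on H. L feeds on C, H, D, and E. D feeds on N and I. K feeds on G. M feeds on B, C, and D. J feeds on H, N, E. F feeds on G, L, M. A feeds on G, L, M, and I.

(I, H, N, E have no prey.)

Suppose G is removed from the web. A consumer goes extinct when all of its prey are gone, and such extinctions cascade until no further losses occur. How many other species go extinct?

1

Remove G.
Round 1: K (all prey gone) → extinct.
No further losses. Total secondary extinctions: 1.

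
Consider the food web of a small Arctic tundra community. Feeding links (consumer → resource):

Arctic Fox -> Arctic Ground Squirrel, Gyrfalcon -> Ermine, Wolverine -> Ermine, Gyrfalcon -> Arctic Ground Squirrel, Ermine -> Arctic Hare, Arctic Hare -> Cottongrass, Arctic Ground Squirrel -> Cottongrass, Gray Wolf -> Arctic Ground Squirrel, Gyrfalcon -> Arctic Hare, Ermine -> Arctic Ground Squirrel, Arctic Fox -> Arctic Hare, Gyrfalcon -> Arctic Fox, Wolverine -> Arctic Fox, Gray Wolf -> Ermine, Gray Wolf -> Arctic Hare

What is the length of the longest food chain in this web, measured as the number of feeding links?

3 links

One longest chain: Cottongrass → Arctic Hare → Ermine → Gray Wolf.
It has 4 species and 3 links.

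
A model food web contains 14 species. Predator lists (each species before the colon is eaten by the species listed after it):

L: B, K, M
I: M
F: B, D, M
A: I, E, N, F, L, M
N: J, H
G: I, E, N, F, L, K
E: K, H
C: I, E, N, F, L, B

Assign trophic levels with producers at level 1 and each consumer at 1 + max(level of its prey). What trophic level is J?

Trophic level 3

A is a producer → level 1.
N eats A (level 1); other prey at levels: G 1, C 1 → level 2.
J eats N → level 3.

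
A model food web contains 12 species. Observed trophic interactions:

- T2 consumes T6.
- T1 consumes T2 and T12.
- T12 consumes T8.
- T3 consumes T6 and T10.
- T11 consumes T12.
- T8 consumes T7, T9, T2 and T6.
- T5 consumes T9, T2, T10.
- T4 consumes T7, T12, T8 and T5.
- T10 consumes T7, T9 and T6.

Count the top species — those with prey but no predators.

Top species (has prey, but nothing eats it): T3, T1, T11, T4.
Count: 4.

4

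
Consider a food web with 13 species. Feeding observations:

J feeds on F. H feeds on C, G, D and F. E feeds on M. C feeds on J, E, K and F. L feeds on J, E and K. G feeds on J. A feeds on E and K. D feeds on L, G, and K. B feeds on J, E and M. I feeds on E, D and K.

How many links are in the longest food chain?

4 links

One longest chain: F → J → G → D → I.
It has 5 species and 4 links.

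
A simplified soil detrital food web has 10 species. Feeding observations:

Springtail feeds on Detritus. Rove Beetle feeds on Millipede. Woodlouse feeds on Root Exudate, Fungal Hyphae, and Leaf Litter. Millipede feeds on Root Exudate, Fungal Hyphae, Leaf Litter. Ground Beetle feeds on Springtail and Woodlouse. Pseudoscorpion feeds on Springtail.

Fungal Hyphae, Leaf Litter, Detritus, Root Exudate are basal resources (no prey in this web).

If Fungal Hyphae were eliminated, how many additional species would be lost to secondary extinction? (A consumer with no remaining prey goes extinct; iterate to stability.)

Remove Fungal Hyphae.
Every predator of it retains at least one other prey: Millipede still has Leaf Litter, Root Exudate; Woodlouse still has Leaf Litter, Root Exudate.
No consumer loses all prey, so no secondary extinctions occur.

0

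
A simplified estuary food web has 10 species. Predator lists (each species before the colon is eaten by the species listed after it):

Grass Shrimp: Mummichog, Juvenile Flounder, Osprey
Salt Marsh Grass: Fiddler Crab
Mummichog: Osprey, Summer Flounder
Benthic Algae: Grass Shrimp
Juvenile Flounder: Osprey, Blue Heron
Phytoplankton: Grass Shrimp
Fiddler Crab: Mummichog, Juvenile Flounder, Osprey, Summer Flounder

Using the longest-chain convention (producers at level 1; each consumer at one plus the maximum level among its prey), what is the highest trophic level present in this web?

Producers (level 1): Phytoplankton, Salt Marsh Grass, Benthic Algae.
Phytoplankton → Grass Shrimp → Mummichog → Osprey gives Osprey level 4.
No species has a prey at level 4, so no species reaches level 5.

4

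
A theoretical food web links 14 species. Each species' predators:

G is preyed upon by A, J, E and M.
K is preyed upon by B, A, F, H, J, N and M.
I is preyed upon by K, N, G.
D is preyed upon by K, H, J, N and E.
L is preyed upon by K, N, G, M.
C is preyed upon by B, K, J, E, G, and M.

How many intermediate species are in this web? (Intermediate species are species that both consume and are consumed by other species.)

2

Intermediate species (has both prey and predators): K, G.
Count: 2.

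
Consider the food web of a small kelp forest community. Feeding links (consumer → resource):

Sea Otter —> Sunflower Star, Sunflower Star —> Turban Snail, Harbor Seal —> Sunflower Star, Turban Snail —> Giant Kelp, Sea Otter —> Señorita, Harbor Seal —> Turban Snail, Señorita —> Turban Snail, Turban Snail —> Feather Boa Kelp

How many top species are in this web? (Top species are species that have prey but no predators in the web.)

2

Top species (has prey, but nothing eats it): Sea Otter, Harbor Seal.
Count: 2.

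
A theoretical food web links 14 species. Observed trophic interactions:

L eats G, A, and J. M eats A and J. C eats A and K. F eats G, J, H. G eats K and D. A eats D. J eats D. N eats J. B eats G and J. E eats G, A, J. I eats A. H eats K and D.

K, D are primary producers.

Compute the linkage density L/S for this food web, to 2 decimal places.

L/S = 1.64

There are L = 23 links among S = 14 species.
L/S = 23/14 = 1.6429 ≈ 1.64.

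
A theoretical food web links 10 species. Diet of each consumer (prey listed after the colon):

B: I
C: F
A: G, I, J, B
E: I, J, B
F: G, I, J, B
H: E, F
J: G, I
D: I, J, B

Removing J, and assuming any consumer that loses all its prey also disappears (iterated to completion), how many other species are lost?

Remove J.
Every predator of it retains at least one other prey: E still has I, B; A still has G, I, B; F still has G, I, B; D still has I, B.
No consumer loses all prey, so no secondary extinctions occur.

0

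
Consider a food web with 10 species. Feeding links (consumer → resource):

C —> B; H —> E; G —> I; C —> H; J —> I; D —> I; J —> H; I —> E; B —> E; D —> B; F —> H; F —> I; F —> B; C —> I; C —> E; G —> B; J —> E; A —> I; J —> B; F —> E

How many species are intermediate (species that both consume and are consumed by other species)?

3

Intermediate species (has both prey and predators): I, B, H.
Count: 3.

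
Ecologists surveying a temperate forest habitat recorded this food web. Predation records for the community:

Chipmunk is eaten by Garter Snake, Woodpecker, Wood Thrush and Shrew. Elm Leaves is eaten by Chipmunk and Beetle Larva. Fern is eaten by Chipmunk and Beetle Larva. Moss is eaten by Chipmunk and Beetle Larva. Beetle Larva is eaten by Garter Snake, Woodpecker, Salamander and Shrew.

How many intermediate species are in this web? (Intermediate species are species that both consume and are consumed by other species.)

2

Intermediate species (has both prey and predators): Chipmunk, Beetle Larva.
Count: 2.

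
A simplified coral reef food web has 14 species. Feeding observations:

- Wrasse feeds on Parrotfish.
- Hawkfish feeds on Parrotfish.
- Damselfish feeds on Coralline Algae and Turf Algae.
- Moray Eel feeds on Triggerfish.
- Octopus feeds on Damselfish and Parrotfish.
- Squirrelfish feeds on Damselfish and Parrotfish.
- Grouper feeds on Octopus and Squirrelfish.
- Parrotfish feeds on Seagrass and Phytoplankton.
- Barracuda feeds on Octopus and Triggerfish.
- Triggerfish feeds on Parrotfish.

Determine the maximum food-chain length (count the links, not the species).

3 links

One longest chain: Coralline Algae → Damselfish → Octopus → Barracuda.
It has 4 species and 3 links.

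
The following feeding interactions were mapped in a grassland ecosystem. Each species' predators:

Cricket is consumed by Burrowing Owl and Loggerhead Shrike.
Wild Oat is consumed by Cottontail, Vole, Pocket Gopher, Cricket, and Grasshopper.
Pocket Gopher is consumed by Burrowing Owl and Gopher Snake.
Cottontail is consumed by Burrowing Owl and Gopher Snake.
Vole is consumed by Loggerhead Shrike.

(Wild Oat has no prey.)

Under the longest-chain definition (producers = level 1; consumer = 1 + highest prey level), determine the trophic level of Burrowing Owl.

Trophic level 3

Wild Oat is a producer → level 1.
Pocket Gopher eats Wild Oat → level 2.
Burrowing Owl eats Pocket Gopher (level 2); other prey at levels: Cottontail 2, Cricket 2 → level 3.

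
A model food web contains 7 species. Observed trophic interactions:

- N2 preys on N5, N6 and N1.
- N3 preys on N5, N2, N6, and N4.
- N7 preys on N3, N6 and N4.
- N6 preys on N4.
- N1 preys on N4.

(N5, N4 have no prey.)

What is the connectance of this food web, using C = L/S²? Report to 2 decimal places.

C = 0.24

The web has S = 7 species and L = 12 feeding links.
C = L / S² = 12 / 49 = 0.2449 ≈ 0.24.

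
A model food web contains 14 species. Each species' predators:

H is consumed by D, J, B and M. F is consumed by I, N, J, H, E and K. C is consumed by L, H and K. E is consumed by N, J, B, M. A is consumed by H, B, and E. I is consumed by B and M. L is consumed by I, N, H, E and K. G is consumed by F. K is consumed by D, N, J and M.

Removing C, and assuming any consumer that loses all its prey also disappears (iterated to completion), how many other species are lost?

1

Remove C.
Round 1: L (all prey gone) → extinct.
No further losses. Total secondary extinctions: 1.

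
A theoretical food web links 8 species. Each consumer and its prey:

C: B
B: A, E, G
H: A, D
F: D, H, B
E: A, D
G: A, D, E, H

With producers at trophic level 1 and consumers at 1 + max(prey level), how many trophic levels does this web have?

Producers (level 1): A, D.
A → E → G → B → F gives F level 5.
No species has a prey at level 5, so no species reaches level 6.

5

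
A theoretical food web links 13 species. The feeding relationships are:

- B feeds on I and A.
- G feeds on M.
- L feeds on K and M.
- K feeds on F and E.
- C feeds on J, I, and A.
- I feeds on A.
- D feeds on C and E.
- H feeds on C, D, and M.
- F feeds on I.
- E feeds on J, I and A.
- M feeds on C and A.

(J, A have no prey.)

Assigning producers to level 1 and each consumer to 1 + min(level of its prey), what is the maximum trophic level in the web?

3

Producers (level 1): J, A.
Following each consumer down to its lowest-level prey: A → M → G (levels 1 through 3).
All prey of G (M 2) are at level 2 or above, so G is at level 1 + 2 = 3.
Every consumer has at least one prey at level 2 or below, so none exceeds level 3.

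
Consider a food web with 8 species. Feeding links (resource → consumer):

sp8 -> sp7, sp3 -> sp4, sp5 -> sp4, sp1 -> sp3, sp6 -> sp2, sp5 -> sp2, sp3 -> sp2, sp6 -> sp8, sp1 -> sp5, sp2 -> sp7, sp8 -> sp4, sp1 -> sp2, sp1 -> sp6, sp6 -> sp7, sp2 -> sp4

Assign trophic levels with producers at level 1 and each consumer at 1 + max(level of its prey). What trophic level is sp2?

sp1 is a producer → level 1.
sp6 eats sp1 → level 2.
sp2 eats sp6 (level 2); other prey at levels: sp1 1, sp3 2, sp5 2 → level 3.

Trophic level 3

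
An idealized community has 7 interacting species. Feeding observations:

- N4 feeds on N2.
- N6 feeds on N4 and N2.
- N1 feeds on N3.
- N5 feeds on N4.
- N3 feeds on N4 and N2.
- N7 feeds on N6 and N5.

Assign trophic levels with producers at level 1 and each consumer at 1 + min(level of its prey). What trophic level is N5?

N2 is a producer → level 1.
N4 eats N2 → level 2.
N5 eats N4 → level 3.
No prey of N5 is below level 2, so 3 is the minimum.

Trophic level 3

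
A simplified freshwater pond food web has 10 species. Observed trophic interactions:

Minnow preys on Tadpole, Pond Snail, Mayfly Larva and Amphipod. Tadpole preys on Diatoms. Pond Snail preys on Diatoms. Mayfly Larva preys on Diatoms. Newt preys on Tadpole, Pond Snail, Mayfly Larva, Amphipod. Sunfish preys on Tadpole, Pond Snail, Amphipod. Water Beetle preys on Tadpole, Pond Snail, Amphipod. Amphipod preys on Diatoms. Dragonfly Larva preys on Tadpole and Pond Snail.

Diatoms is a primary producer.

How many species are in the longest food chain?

3 species

One longest chain: Diatoms → Amphipod → Water Beetle.
It has 3 species and 2 links.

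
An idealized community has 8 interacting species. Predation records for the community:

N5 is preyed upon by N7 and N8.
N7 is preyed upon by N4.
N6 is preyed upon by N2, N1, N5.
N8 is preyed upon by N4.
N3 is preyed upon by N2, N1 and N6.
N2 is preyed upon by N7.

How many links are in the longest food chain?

One longest chain: N3 → N6 → N5 → N8 → N4.
It has 5 species and 4 links.

4 links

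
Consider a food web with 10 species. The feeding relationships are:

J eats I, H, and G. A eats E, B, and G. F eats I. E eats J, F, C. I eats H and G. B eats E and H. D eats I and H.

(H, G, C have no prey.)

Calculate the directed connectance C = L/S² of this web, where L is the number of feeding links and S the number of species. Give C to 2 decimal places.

C = 0.16

The web has S = 10 species and L = 16 feeding links.
C = L / S² = 16 / 100 = 0.1600 ≈ 0.16.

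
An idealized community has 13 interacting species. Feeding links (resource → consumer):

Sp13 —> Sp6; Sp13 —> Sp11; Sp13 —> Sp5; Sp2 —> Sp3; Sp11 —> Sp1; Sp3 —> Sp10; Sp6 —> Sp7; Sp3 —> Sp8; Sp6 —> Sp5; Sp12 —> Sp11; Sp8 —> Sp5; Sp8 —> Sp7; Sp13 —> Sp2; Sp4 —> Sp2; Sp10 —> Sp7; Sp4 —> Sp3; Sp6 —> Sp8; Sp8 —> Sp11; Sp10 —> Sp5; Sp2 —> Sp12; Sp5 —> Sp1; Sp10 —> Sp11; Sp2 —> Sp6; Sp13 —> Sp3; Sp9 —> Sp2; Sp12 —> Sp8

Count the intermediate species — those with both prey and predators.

8

Intermediate species (has both prey and predators): Sp2, Sp6, Sp3, Sp12, Sp10, Sp8, Sp5, Sp11.
Count: 8.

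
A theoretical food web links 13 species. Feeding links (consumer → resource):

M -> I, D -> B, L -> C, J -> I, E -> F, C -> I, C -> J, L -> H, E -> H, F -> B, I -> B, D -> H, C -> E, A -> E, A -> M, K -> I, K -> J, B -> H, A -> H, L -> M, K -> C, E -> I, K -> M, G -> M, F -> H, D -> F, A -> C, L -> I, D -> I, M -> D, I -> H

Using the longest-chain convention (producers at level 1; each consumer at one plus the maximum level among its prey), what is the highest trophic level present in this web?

Producers (level 1): H.
H → B → F → E → C → A gives A level 6.
No species has a prey at level 6, so no species reaches level 7.

6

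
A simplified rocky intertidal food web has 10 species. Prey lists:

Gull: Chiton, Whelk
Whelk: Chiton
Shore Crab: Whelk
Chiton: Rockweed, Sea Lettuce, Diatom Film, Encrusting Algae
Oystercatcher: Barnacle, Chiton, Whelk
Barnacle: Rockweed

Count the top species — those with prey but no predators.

3

Top species (has prey, but nothing eats it): Shore Crab, Gull, Oystercatcher.
Count: 3.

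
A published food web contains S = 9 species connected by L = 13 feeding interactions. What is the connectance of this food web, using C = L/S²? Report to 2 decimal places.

The web has S = 9 species and L = 13 feeding links.
C = L / S² = 13 / 81 = 0.1605 ≈ 0.16.

C = 0.16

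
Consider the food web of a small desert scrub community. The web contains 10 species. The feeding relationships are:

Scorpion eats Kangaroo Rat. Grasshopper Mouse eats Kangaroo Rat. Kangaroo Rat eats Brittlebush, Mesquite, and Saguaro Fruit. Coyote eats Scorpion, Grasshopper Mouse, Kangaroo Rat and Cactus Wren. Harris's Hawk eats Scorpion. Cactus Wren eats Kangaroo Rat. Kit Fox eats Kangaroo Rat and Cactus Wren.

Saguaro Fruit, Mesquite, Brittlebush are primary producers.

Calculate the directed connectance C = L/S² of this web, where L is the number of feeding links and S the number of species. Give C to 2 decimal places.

C = 0.13

The web has S = 10 species and L = 13 feeding links.
C = L / S² = 13 / 100 = 0.1300 ≈ 0.13.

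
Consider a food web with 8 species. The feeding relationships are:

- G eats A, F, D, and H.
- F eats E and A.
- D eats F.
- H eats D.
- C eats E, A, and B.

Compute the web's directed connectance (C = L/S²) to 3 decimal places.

C = 0.172

The web has S = 8 species and L = 11 feeding links.
C = L / S² = 11 / 64 = 0.1719 ≈ 0.172.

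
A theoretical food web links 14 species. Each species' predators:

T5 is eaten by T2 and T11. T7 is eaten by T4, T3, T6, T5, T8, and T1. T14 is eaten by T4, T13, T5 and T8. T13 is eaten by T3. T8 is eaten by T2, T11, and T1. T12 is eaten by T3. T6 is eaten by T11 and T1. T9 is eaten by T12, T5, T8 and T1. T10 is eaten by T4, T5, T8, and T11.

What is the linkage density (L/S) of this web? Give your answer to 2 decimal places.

L/S = 1.93

There are L = 27 links among S = 14 species.
L/S = 27/14 = 1.9286 ≈ 1.93.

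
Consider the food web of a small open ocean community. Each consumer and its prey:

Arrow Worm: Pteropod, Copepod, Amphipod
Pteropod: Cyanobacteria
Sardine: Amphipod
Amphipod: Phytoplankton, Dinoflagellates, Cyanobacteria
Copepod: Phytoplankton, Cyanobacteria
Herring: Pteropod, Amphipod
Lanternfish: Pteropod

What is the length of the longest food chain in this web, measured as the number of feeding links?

2 links

One longest chain: Cyanobacteria → Pteropod → Herring.
It has 3 species and 2 links.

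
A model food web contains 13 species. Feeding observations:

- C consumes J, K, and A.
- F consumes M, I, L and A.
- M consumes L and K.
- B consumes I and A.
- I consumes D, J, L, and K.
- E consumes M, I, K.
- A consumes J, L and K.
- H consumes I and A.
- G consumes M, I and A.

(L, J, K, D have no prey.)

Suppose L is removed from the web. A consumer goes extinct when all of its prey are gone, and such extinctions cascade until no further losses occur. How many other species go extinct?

Remove L.
Every predator of it retains at least one other prey: A still has J, K; M still has K; I still has J, K, D; F still has A, M, I.
No consumer loses all prey, so no secondary extinctions occur.

0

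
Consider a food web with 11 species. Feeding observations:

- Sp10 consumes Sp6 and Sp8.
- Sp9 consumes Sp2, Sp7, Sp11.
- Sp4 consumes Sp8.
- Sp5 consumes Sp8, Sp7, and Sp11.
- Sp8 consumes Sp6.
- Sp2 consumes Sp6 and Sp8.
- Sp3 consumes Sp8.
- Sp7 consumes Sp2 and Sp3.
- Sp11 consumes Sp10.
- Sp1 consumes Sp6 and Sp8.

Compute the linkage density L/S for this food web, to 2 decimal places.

There are L = 18 links among S = 11 species.
L/S = 18/11 = 1.6364 ≈ 1.64.

L/S = 1.64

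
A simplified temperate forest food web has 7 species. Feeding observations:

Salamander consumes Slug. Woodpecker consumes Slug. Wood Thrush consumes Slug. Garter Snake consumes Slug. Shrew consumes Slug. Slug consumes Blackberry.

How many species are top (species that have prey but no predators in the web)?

Top species (has prey, but nothing eats it): Woodpecker, Garter Snake, Salamander, Shrew, Wood Thrush.
Count: 5.

5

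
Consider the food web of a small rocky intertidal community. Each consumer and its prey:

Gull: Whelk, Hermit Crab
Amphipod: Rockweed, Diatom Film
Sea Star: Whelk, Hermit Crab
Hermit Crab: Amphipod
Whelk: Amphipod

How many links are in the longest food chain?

One longest chain: Rockweed → Amphipod → Whelk → Sea Star.
It has 4 species and 3 links.

3 links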